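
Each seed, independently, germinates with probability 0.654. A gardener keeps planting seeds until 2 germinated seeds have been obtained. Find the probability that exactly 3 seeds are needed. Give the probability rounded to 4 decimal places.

Y = trial on which the second success occurs; negative binomial, r=2, p=0.654.
P(Y=3) = C(2,1) · p^2 · (1−p)^1
= 2 · 0.42772 · 0.346 = 0.295979

0.2960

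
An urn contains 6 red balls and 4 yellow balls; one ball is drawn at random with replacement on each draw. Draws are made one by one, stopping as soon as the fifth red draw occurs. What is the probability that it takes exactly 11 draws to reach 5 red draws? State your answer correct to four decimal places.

Y = trial on which the fifth success occurs; negative binomial, r=5, p=0.60.
P(Y=11) = C(10,4) · p^5 · (1−p)^6
= 210 · 0.07776 · 0.004096 = 0.066886

0.0669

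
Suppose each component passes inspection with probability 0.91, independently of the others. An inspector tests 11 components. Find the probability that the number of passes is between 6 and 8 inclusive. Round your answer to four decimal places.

X ~ Binomial(11, 0.91); P(6 ≤ X ≤ 8) = Σ C(11,k) p^k (1−p)^(11−k) over k:
  k=6: C(11,6)·0.91^6·0.09^5 = 0.001549
  k=7: C(11,7)·0.91^7·0.09^4 = 0.011189
  k=8: C(11,8)·0.91^8·0.09^3 = 0.056564
Total = 0.069302

0.0693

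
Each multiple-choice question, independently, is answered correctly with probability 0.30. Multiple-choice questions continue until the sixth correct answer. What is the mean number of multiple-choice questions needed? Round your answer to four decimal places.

Y = total multiple-choice questions until the sixth success; negative binomial with r=6, p=0.30.
E[Y] = r / p = 6 / 0.30 = 20.000000

20.0000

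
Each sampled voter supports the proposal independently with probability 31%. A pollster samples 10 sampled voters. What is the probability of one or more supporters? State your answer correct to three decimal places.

P(at least one) = 1 − P(none) = 1 − (1 − 0.31)^10
= 1 − 0.02446 = 0.97554

0.976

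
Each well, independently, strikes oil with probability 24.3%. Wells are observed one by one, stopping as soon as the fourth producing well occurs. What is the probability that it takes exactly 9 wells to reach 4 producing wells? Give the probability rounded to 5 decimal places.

0.04854

Y = trial on which the fourth success occurs; negative binomial, r=4, p=0.243.
P(Y=9) = C(8,3) · p^4 · (1−p)^5
= 56 · 0.0034868 · 0.24859 = 0.0485392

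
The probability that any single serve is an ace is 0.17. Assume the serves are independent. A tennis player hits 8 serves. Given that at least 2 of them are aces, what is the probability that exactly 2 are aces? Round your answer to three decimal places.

X ~ Binomial(8, 0.17). Want P(X=2 | X≥2) = P(X=2) / P(X≥2).
P(X=2) = C(8,2)·0.17^2·0.83^6 = 0.26456
P(X≥2) = 1 − 0.22523 − 0.36905 = 0.40572
Ratio = 0.26456 / 0.40572 = 0.65207

0.652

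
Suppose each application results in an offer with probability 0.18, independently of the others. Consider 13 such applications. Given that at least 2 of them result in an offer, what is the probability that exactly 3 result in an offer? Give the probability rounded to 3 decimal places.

0.324

X ~ Binomial(13, 0.18). Want P(X=3 | X≥2) = P(X=3) / P(X≥2).
P(X=3) = C(13,3)·0.18^3·0.82^10 = 0.22926
P(X≥2) = 1 − 0.07578 − 0.21626 = 0.70795
Ratio = 0.22926 / 0.70795 = 0.32383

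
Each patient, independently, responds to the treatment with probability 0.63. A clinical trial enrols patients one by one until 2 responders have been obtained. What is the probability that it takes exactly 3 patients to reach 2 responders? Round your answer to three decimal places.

Y = trial on which the second success occurs; negative binomial, r=2, p=0.63.
P(Y=3) = C(2,1) · p^2 · (1−p)^1
= 2 · 0.3969 · 0.37 = 0.29371

0.294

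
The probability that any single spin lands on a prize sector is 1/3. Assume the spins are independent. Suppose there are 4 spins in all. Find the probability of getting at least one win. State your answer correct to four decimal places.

0.8025

P(at least one) = 1 − P(none) = 1 − (1 − 0.333333)^4
= 1 − 0.197531 = 0.802469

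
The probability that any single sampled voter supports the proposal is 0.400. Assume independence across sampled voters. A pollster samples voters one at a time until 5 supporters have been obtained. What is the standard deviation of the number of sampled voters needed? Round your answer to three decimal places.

4.330

Y = total sampled voters until the fifth success; negative binomial with r=5, p=0.40.
SD(Y) = √[r(1−p)/p²] = √(18.75000) = 4.33013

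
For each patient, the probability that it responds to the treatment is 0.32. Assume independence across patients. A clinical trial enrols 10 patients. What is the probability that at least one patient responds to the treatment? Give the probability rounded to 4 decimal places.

P(at least one) = 1 − P(none) = 1 − (1 − 0.32)^10
= 1 − 0.021139 = 0.978861

0.9789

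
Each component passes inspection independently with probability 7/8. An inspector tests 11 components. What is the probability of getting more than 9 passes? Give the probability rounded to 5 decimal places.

0.59192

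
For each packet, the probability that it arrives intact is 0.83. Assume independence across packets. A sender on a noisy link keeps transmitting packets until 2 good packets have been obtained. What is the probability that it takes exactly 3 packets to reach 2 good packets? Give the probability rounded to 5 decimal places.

Y = trial on which the second success occurs; negative binomial, r=2, p=0.83.
P(Y=3) = C(2,1) · p^2 · (1−p)^1
= 2 · 0.6889 · 0.17 = 0.2342260

0.23423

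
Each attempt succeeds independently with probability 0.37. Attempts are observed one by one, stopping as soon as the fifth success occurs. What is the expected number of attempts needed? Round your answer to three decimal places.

Y = total attempts until the fifth success; negative binomial with r=5, p=0.37.
E[Y] = r / p = 5 / 0.37 = 13.51351

13.514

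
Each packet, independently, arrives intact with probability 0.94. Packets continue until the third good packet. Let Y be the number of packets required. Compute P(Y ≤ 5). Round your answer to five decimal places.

Finishing within 5 packets ⇔ at least 3 successes in the first 5. With X ~ Binomial(5, 0.94), P(Y ≤ 5) = 1 − P(X ≤ 2).
  k=0: C(5,0)·0.94^0·0.06^5 = 0.0000008
  k=1: C(5,1)·0.94^1·0.06^4 = 0.0000609
  k=2: C(5,2)·0.94^2·0.06^3 = 0.0019086
1 − 0.0019703 = 0.9980297

0.99803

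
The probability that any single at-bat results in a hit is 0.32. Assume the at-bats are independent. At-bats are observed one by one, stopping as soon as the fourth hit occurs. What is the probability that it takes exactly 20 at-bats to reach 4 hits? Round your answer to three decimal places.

0.021

Y = trial on which the fourth success occurs; negative binomial, r=4, p=0.32.
P(Y=20) = C(19,3) · p^4 · (1−p)^16
= 969 · 0.010486 · 0.00209 = 0.02124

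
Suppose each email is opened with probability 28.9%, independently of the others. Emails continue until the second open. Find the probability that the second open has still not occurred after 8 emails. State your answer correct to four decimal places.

0.2777

Needing more than 8 emails ⇔ fewer than 2 successes in the first 8. With X ~ Binomial(8, 0.289), P(Y > 8) = P(X ≤ 1).
  k=0: C(8,0)·0.289^0·0.711^8 = 0.065307
  k=1: C(8,1)·0.289^1·0.711^7 = 0.212361
P(X ≤ 1) = 0.277668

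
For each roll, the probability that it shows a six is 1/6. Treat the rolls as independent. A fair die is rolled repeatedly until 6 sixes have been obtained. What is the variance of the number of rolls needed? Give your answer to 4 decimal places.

Y = total rolls until the sixth success; negative binomial with r=6, p=0.166667.
Var(Y) = r(1−p)/p² = 6·0.833333 / 0.166667² = 180.000000

180.0000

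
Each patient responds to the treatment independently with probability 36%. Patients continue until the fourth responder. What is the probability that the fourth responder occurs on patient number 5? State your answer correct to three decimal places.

0.043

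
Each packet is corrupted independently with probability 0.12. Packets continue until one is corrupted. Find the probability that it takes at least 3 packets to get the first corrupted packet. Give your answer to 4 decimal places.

Y = number of packets to the first success; geometric, p = 0.12.
P(Y > 2) = P(first 2 all fail) = (1−p)^2 = 0.774400

0.7744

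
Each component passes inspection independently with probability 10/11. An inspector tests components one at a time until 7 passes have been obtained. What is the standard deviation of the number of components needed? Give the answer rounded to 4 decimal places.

Y = total components until the seventh success; negative binomial with r=7, p=0.909091.
SD(Y) = √[r(1−p)/p²] = √(0.770000) = 0.877496

0.8775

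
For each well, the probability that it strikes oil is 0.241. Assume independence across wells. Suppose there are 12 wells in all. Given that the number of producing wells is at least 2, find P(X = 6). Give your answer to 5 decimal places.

X ~ Binomial(12, 0.241). Want P(X=6 | X≥2) = P(X=6) / P(X≥2).
P(X=6) = C(12,6)·0.241^6·0.759^6 = 0.0346119
P(X≥2) = 1 − 0.0365512 − 0.1392701 = 0.8241787
Ratio = 0.0346119 / 0.8241787 = 0.0419956

0.04200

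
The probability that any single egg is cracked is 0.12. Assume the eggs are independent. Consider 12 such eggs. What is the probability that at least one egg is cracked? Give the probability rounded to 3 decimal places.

0.784

P(at least one) = 1 − P(none) = 1 − (1 − 0.12)^12
= 1 − 0.21567 = 0.78433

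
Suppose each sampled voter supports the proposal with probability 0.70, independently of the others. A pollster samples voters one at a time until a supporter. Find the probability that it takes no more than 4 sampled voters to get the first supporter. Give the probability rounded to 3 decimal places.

Y = number of sampled voters to the first success; geometric, p = 0.70.
P(Y ≤ 4) = 1 − (1−p)^4 = 1 − 0.00810 = 0.99190

0.992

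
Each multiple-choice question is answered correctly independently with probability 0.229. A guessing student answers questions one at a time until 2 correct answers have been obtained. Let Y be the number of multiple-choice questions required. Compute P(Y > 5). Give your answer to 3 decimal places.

0.677

Needing more than 5 multiple-choice questions ⇔ fewer than 2 successes in the first 5. With X ~ Binomial(5, 0.229), P(Y > 5) = P(X ≤ 1).
  k=0: C(5,0)·0.229^0·0.771^5 = 0.27244
  k=1: C(5,1)·0.229^1·0.771^4 = 0.40460
P(X ≤ 1) = 0.67704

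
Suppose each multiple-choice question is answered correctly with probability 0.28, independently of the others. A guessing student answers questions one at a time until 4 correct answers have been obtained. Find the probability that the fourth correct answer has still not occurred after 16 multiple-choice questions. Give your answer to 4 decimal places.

0.3041

Needing more than 16 multiple-choice questions ⇔ fewer than 4 successes in the first 16. With X ~ Binomial(16, 0.28), P(Y > 16) = P(X ≤ 3).
  k=0: C(16,0)·0.28^0·0.72^16 = 0.005216
  k=1: C(16,1)·0.28^1·0.72^15 = 0.032454
  k=2: C(16,2)·0.28^2·0.72^14 = 0.094657
  k=3: C(16,3)·0.28^3·0.72^13 = 0.171785
P(X ≤ 3) = 0.304111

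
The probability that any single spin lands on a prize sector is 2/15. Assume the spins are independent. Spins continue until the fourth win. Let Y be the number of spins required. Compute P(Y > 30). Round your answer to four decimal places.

0.4194

Needing more than 30 spins ⇔ fewer than 4 successes in the first 30. With X ~ Binomial(30, 0.133333), P(Y > 30) = P(X ≤ 3).
  k=0: C(30,0)·0.133333^0·0.866667^30 = 0.013664
  k=1: C(30,1)·0.133333^1·0.866667^29 = 0.063062
  k=2: C(30,2)·0.133333^2·0.866667^28 = 0.140678
  k=3: C(30,3)·0.133333^3·0.866667^27 = 0.201999
P(X ≤ 3) = 0.419402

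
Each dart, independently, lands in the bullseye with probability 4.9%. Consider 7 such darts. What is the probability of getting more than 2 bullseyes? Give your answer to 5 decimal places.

X ~ Binomial(7, 0.049); P(X ≥ 3) = Σ C(7,k) p^k (1−p)^(7−k) over k:
  k=3: C(7,3)·0.049^3·0.951^4 = 0.0033680
  k=4: C(7,4)·0.049^4·0.951^3 = 0.0001735
  k=5: C(7,5)·0.049^5·0.951^2 = 0.0000054
  k=6: C(7,6)·0.049^6·0.951^1 = 0.0000001
  k=7: C(7,7)·0.049^7·0.951^0 = 0.0000000
Total = 0.0035470

0.00355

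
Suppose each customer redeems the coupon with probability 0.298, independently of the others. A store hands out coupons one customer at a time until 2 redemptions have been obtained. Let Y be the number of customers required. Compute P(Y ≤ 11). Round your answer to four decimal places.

Finishing within 11 customers ⇔ at least 2 successes in the first 11. With X ~ Binomial(11, 0.298), P(Y ≤ 11) = 1 − P(X ≤ 1).
  k=0: C(11,0)·0.298^0·0.702^11 = 0.020404
  k=1: C(11,1)·0.298^1·0.702^10 = 0.095275
1 − 0.115679 = 0.884321

0.8843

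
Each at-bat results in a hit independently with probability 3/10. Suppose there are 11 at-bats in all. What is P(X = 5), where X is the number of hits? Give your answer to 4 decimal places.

0.1321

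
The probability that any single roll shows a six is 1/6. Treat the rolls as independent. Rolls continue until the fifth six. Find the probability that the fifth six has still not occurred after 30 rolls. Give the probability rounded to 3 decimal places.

0.424

Needing more than 30 rolls ⇔ fewer than 5 successes in the first 30. With X ~ Binomial(30, 0.166667), P(Y > 30) = P(X ≤ 4).
  k=0: C(30,0)·0.166667^0·0.833333^30 = 0.00421
  k=1: C(30,1)·0.166667^1·0.833333^29 = 0.02528
  k=2: C(30,2)·0.166667^2·0.833333^28 = 0.07330
  k=3: C(30,3)·0.166667^3·0.833333^27 = 0.13683
  k=4: C(30,4)·0.166667^4·0.833333^26 = 0.18472
P(X ≤ 4) = 0.42434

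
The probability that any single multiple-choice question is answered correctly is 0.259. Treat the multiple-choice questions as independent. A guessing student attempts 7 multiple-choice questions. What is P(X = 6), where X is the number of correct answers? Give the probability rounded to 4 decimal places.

X ~ Binomial(n=7, p=0.259).
P(X=6) = C(7,6) · p^6 · (1−p)^1
= 7 · 0.00030186 · 0.741 = 0.001566

0.0016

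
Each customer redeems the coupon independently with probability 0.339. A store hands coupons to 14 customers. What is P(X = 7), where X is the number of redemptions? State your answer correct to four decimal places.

0.0974

X ~ Binomial(n=14, p=0.339).
P(X=7) = C(14,7) · p^7 · (1−p)^7
= 3432 · 0.00051451 · 0.055133 = 0.097354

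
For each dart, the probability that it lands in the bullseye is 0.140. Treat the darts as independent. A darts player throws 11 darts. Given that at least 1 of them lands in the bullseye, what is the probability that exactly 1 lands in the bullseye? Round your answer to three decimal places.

0.421

X ~ Binomial(11, 0.14). Want P(X=1 | X≥1) = P(X=1) / P(X≥1).
P(X=1) = C(11,1)·0.14^1·0.86^10 = 0.34080
P(X≥1) = 1 − 0.19032 = 0.80968
Ratio = 0.34080 / 0.80968 = 0.42091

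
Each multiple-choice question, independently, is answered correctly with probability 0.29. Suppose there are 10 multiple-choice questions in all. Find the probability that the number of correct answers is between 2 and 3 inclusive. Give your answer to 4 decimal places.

X ~ Binomial(10, 0.29); P(2 ≤ X ≤ 3) = Σ C(10,k) p^k (1−p)^(10−k) over k:
  k=2: C(10,2)·0.29^2·0.71^8 = 0.244385
  k=3: C(10,3)·0.29^3·0.71^7 = 0.266185
Total = 0.510570

0.5106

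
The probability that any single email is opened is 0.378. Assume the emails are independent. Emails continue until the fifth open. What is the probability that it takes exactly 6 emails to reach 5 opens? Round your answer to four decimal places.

0.0240

Y = trial on which the fifth success occurs; negative binomial, r=5, p=0.378.
P(Y=6) = C(5,4) · p^5 · (1−p)^1
= 5 · 0.0077172 · 0.622 = 0.024000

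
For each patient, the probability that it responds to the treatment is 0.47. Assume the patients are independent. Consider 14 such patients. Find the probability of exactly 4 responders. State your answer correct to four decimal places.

X ~ Binomial(n=14, p=0.47).
P(X=4) = C(14,4) · p^4 · (1−p)^10
= 1001 · 0.048797 · 0.0017489 = 0.085425

0.0854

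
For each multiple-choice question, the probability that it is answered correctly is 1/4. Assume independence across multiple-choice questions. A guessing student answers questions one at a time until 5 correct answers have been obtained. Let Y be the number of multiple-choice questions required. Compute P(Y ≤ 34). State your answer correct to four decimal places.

0.9509

Finishing within 34 multiple-choice questions ⇔ at least 5 successes in the first 34. With X ~ Binomial(34, 0.25), P(Y ≤ 34) = 1 − P(X ≤ 4).
  k=0: C(34,0)·0.25^0·0.75^34 = 0.000057
  k=1: C(34,1)·0.25^1·0.75^33 = 0.000640
  k=2: C(34,2)·0.25^2·0.75^32 = 0.003522
  k=3: C(34,3)·0.25^3·0.75^31 = 0.012523
  k=4: C(34,4)·0.25^4·0.75^30 = 0.032351
1 − 0.049093 = 0.950907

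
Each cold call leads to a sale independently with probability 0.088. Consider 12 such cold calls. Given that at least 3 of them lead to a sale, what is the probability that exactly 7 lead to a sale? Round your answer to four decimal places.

X ~ Binomial(12, 0.088). Want P(X=7 | X≥3) = P(X=7) / P(X≥3).
P(X=7) = C(12,7)·0.088^7·0.912^5 = 0.000020
P(X≥3) = 1 − 0.331084 − 0.383360 − 0.203450 = 0.082106
Ratio = 0.000020 / 0.082106 = 0.000249

0.0002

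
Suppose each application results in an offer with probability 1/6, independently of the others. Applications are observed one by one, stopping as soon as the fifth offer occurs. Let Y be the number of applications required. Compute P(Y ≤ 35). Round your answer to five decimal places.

0.71568

Finishing within 35 applications ⇔ at least 5 successes in the first 35. With X ~ Binomial(35, 0.166667), P(Y ≤ 35) = 1 − P(X ≤ 4).
  k=0: C(35,0)·0.166667^0·0.833333^35 = 0.0016930
  k=1: C(35,1)·0.166667^1·0.833333^34 = 0.0118510
  k=2: C(35,2)·0.166667^2·0.833333^33 = 0.0402933
  k=3: C(35,3)·0.166667^3·0.833333^32 = 0.0886454
  k=4: C(35,4)·0.166667^4·0.833333^31 = 0.1418326
1 − 0.2843153 = 0.7156847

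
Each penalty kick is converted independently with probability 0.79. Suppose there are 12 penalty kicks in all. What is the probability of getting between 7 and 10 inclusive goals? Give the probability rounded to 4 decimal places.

0.7279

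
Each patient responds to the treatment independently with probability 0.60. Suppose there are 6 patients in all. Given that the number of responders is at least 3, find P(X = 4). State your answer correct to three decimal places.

0.379

X ~ Binomial(6, 0.60). Want P(X=4 | X≥3) = P(X=4) / P(X≥3).
P(X=4) = C(6,4)·0.60^4·0.40^2 = 0.31104
P(X≥3) = 1 − 0.00410 − 0.03686 − 0.13824 = 0.82080
Ratio = 0.31104 / 0.82080 = 0.37895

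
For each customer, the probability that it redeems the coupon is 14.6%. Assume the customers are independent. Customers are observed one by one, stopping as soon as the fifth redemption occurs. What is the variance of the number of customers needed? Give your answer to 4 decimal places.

200.3190

Y = total customers until the fifth success; negative binomial with r=5, p=0.146.
Var(Y) = r(1−p)/p² = 5·0.854 / 0.146² = 200.319009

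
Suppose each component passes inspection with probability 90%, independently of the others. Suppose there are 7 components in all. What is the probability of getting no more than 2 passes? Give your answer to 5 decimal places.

0.00018

X ~ Binomial(7, 0.90); P(X ≤ 2) = Σ C(7,k) p^k (1−p)^(7−k) over k:
  k=0: C(7,0)·0.90^0·0.10^7 = 0.0000001
  k=1: C(7,1)·0.90^1·0.10^6 = 0.0000063
  k=2: C(7,2)·0.90^2·0.10^5 = 0.0001701
Total = 0.0001765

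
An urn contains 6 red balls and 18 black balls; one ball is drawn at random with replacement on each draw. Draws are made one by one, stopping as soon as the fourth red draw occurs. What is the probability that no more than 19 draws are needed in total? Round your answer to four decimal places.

Finishing within 19 draws ⇔ at least 4 successes in the first 19. With X ~ Binomial(19, 0.25), P(Y ≤ 19) = 1 − P(X ≤ 3).
  k=0: C(19,0)·0.25^0·0.75^19 = 0.004228
  k=1: C(19,1)·0.25^1·0.75^18 = 0.026779
  k=2: C(19,2)·0.25^2·0.75^17 = 0.080337
  k=3: C(19,3)·0.25^3·0.75^16 = 0.151748
1 − 0.263093 = 0.736907

0.7369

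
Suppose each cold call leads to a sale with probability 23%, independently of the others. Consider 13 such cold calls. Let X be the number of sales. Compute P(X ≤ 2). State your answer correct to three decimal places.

0.396

X ~ Binomial(13, 0.23); P(X ≤ 2) = Σ C(13,k) p^k (1−p)^(13−k) over k:
  k=0: C(13,0)·0.23^0·0.77^13 = 0.03345
  k=1: C(13,1)·0.23^1·0.77^12 = 0.12989
  k=2: C(13,2)·0.23^2·0.77^11 = 0.23278
Total = 0.39612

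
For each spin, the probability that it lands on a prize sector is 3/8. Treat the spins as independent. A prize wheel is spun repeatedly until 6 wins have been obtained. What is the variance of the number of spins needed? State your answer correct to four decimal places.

Y = total spins until the sixth success; negative binomial with r=6, p=0.375.
Var(Y) = r(1−p)/p² = 6·0.625 / 0.375² = 26.666667

26.6667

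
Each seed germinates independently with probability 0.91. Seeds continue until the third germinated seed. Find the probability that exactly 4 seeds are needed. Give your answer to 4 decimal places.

Y = trial on which the third success occurs; negative binomial, r=3, p=0.91.
P(Y=4) = C(3,2) · p^3 · (1−p)^1
= 3 · 0.75357 · 0.09 = 0.203464

0.2035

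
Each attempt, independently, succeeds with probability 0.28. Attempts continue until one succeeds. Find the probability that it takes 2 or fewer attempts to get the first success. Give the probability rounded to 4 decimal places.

Y = number of attempts to the first success; geometric, p = 0.28.
P(Y ≤ 2) = 1 − (1−p)^2 = 1 − 0.518400 = 0.481600

0.4816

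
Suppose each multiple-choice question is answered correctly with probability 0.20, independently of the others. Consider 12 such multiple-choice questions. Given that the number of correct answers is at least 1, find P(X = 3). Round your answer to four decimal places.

0.2537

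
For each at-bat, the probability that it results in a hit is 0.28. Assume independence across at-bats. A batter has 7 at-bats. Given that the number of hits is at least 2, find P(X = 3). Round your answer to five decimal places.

X ~ Binomial(7, 0.28). Want P(X=3 | X≥2) = P(X=3) / P(X≥2).
P(X=3) = C(7,3)·0.28^3·0.72^4 = 0.2064772
P(X≥2) = 1 − 0.1003061 − 0.2730556 = 0.6266383
Ratio = 0.2064772 / 0.6266383 = 0.3294998

0.32950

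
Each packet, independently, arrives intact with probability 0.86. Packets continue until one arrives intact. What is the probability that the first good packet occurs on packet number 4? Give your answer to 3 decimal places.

Geometric (trials to first success), p = 0.86.
P(Y = 4) = (1−p)^3 · p = 0.002744 · 0.86 = 0.00236

0.002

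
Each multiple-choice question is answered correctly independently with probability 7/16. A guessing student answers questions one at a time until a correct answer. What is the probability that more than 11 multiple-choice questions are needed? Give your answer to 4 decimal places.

0.0018

Y = number of multiple-choice questions to the first success; geometric, p = 0.4375.
P(Y > 11) = P(first 11 all fail) = (1−p)^11 = 0.001784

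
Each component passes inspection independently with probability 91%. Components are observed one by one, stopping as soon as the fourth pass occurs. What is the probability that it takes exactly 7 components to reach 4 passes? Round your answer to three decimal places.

Y = trial on which the fourth success occurs; negative binomial, r=4, p=0.91.
P(Y=7) = C(6,3) · p^4 · (1−p)^3
= 20 · 0.68575 · 0.000729 = 0.01000

0.010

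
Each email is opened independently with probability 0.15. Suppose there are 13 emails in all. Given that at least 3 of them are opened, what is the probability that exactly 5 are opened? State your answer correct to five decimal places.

X ~ Binomial(13, 0.15). Want P(X=5 | X≥3) = P(X=5) / P(X≥3).
P(X=5) = C(13,5)·0.15^5·0.85^8 = 0.0266309
P(X≥3) = 1 − 0.1209055 − 0.2773714 − 0.2936874 = 0.3080357
Ratio = 0.0266309 / 0.3080357 = 0.0864540

0.08645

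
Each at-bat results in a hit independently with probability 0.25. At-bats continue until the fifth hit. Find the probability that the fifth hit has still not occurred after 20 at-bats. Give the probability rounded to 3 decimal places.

0.415

Needing more than 20 at-bats ⇔ fewer than 5 successes in the first 20. With X ~ Binomial(20, 0.25), P(Y > 20) = P(X ≤ 4).
  k=0: C(20,0)·0.25^0·0.75^20 = 0.00317
  k=1: C(20,1)·0.25^1·0.75^19 = 0.02114
  k=2: C(20,2)·0.25^2·0.75^18 = 0.06695
  k=3: C(20,3)·0.25^3·0.75^17 = 0.13390
  k=4: C(20,4)·0.25^4·0.75^16 = 0.18969
P(X ≤ 4) = 0.41484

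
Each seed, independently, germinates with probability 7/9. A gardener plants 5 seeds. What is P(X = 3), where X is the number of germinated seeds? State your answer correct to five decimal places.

0.23235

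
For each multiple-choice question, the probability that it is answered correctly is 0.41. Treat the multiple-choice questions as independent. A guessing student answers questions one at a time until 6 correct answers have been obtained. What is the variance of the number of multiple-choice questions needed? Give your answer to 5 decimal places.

21.05889

Y = total multiple-choice questions until the sixth success; negative binomial with r=6, p=0.41.
Var(Y) = r(1−p)/p² = 6·0.59 / 0.41² = 21.0588935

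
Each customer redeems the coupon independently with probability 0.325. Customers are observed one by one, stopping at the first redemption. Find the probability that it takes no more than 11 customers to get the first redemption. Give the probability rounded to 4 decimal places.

0.9867

Y = number of customers to the first success; geometric, p = 0.325.
P(Y ≤ 11) = 1 − (1−p)^11 = 1 − 0.013254 = 0.986746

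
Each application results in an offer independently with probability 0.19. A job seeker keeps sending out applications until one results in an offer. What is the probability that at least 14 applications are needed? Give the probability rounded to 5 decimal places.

0.06461

Y = number of applications to the first success; geometric, p = 0.19.
P(Y > 13) = P(first 13 all fail) = (1−p)^13 = 0.0646108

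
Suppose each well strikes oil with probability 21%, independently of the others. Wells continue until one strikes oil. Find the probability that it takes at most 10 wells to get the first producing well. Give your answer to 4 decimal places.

0.9053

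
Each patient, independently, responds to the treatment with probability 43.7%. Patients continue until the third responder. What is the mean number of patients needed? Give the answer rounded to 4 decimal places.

6.8650

Y = total patients until the third success; negative binomial with r=3, p=0.437.
E[Y] = r / p = 3 / 0.437 = 6.864989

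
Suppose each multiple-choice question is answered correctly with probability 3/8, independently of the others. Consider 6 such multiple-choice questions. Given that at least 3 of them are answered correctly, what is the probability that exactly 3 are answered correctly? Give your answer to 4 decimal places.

0.6374

X ~ Binomial(6, 0.375). Want P(X=3 | X≥3) = P(X=3) / P(X≥3).
P(X=3) = C(6,3)·0.375^3·0.625^3 = 0.257492
P(X≥3) = 1 − 0.059605 − 0.214577 − 0.321865 = 0.403954
Ratio = 0.257492 / 0.403954 = 0.637430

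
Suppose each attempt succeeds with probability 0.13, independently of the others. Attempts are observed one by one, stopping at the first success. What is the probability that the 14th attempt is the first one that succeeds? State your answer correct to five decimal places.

0.02127

Geometric (trials to first success), p = 0.13.
P(Y = 14) = (1−p)^13 · p = 0.16359 · 0.13 = 0.0212664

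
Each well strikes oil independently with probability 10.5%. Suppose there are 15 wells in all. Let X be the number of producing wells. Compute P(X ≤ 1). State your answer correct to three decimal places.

0.523

X ~ Binomial(15, 0.105); P(X ≤ 1) = Σ C(15,k) p^k (1−p)^(15−k) over k:
  k=0: C(15,0)·0.105^0·0.895^15 = 0.18938
  k=1: C(15,1)·0.105^1·0.895^14 = 0.33328
Total = 0.52266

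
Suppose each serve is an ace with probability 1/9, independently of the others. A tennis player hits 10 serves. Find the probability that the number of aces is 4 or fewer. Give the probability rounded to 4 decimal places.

X ~ Binomial(10, 0.111111); P(X ≤ 4) = Σ C(10,k) p^k (1−p)^(10−k) over k:
  k=0: C(10,0)·0.111111^0·0.888889^10 = 0.307946
  k=1: C(10,1)·0.111111^1·0.888889^9 = 0.384933
  k=2: C(10,2)·0.111111^2·0.888889^8 = 0.216525
  k=3: C(10,3)·0.111111^3·0.888889^7 = 0.072175
  k=4: C(10,4)·0.111111^4·0.888889^6 = 0.015788
Total = 0.997367

0.9974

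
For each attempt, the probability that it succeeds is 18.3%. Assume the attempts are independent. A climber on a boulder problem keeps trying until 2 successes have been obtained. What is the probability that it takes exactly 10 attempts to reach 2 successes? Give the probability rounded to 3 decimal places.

0.060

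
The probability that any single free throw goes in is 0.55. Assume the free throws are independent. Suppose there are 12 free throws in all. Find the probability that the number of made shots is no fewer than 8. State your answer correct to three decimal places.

0.304

X ~ Binomial(12, 0.55); P(X ≥ 8) = Σ C(12,k) p^k (1−p)^(12−k) over k:
  k=8: C(12,8)·0.55^8·0.45^4 = 0.16996
  k=9: C(12,9)·0.55^9·0.45^3 = 0.09233
  k=10: C(12,10)·0.55^10·0.45^2 = 0.03385
  k=11: C(12,11)·0.55^11·0.45^1 = 0.00752
  k=12: C(12,12)·0.55^12·0.45^0 = 0.00077
Total = 0.30443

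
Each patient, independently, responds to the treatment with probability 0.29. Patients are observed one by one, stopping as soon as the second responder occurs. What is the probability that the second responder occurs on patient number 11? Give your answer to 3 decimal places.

0.039

Y = trial on which the second success occurs; negative binomial, r=2, p=0.29.
P(Y=11) = C(10,1) · p^2 · (1−p)^9
= 10 · 0.0841 · 0.045849 = 0.03856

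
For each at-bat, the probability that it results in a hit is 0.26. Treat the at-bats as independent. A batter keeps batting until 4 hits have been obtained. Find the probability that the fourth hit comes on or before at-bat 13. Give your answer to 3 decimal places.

Finishing within 13 at-bats ⇔ at least 4 successes in the first 13. With X ~ Binomial(13, 0.26), P(Y ≤ 13) = 1 − P(X ≤ 3).
  k=0: C(13,0)·0.26^0·0.74^13 = 0.01995
  k=1: C(13,1)·0.26^1·0.74^12 = 0.09114
  k=2: C(13,2)·0.26^2·0.74^11 = 0.19213
  k=3: C(13,3)·0.26^3·0.74^10 = 0.24752
1 − 0.55073 = 0.44927

0.449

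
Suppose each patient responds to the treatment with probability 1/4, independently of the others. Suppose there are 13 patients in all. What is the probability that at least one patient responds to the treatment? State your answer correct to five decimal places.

P(at least one) = 1 − P(none) = 1 − (1 − 0.25)^13
= 1 − 0.0237573 = 0.9762427

0.97624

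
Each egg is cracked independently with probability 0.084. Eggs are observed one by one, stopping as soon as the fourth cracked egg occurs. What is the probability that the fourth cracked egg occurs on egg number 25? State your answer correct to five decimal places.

Y = trial on which the fourth success occurs; negative binomial, r=4, p=0.084.
P(Y=25) = C(24,3) · p^4 · (1−p)^21
= 2024 · 4.9787e-05 · 0.15842 = 0.0159637

0.01596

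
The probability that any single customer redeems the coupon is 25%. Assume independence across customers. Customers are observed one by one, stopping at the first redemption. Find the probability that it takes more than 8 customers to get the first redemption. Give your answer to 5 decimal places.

0.10011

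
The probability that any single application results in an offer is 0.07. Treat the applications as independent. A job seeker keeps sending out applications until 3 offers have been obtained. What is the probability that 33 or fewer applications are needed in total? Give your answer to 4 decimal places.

Finishing within 33 applications ⇔ at least 3 successes in the first 33. With X ~ Binomial(33, 0.07), P(Y ≤ 33) = 1 − P(X ≤ 2).
  k=0: C(33,0)·0.07^0·0.93^33 = 0.091188
  k=1: C(33,1)·0.07^1·0.93^32 = 0.226499
  k=2: C(33,2)·0.07^2·0.93^31 = 0.272773
1 − 0.590460 = 0.409540

0.4095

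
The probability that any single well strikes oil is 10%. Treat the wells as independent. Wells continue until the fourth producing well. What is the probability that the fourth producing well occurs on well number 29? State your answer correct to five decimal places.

0.02352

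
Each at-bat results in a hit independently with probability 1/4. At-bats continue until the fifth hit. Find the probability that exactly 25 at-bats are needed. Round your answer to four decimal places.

Y = trial on which the fifth success occurs; negative binomial, r=5, p=0.25.
P(Y=25) = C(24,4) · p^5 · (1−p)^20
= 10626 · 0.00097656 · 0.0031712 = 0.032908

0.0329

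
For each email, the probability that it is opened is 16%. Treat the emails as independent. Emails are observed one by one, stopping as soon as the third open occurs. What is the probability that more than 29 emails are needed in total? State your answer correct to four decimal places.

0.1354

Needing more than 29 emails ⇔ fewer than 3 successes in the first 29. With X ~ Binomial(29, 0.16), P(Y > 29) = P(X ≤ 2).
  k=0: C(29,0)·0.16^0·0.84^29 = 0.006369
  k=1: C(29,1)·0.16^1·0.84^28 = 0.035183
  k=2: C(29,2)·0.16^2·0.84^27 = 0.093822
P(X ≤ 2) = 0.135375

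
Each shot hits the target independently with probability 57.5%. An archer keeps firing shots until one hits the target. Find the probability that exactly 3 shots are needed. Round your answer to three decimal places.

0.104

Geometric (trials to first success), p = 0.575.
P(Y = 3) = (1−p)^2 · p = 0.18063 · 0.575 = 0.10386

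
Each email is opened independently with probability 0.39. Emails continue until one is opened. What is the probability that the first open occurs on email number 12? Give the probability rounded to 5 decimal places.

0.00170

Geometric (trials to first success), p = 0.39.
P(Y = 12) = (1−p)^11 · p = 0.0043514 · 0.39 = 0.0016970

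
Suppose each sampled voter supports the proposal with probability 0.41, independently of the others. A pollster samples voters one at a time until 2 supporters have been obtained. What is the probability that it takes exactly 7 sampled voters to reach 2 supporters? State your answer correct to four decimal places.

0.0721

Y = trial on which the second success occurs; negative binomial, r=2, p=0.41.
P(Y=7) = C(6,1) · p^2 · (1−p)^5
= 6 · 0.1681 · 0.071492 = 0.072107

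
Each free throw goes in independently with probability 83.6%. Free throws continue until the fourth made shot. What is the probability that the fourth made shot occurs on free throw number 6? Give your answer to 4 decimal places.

Y = trial on which the fourth success occurs; negative binomial, r=4, p=0.836.
P(Y=6) = C(5,3) · p^4 · (1−p)^2
= 10 · 0.48846 · 0.026896 = 0.131375

0.1314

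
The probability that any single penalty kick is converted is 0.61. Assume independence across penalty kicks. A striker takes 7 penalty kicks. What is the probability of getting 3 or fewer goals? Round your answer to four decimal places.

X ~ Binomial(7, 0.61); P(X ≤ 3) = Σ C(7,k) p^k (1−p)^(7−k) over k:
  k=0: C(7,0)·0.61^0·0.39^7 = 0.001372
  k=1: C(7,1)·0.61^1·0.39^6 = 0.015025
  k=2: C(7,2)·0.61^2·0.39^5 = 0.070502
  k=3: C(7,3)·0.61^3·0.39^4 = 0.183788
Total = 0.270687

0.2707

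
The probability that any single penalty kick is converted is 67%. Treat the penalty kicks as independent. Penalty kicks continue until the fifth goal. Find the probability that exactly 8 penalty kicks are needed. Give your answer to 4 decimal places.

Y = trial on which the fifth success occurs; negative binomial, r=5, p=0.67.
P(Y=8) = C(7,4) · p^5 · (1−p)^3
= 35 · 0.13501 · 0.035937 = 0.169818

0.1698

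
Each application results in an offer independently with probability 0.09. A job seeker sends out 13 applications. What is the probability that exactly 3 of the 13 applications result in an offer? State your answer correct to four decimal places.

X ~ Binomial(n=13, p=0.09).
P(X=3) = C(13,3) · p^3 · (1−p)^10
= 286 · 0.000729 · 0.38942 = 0.081191

0.0812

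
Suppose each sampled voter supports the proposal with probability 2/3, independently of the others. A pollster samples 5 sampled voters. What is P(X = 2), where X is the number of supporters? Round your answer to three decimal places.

X ~ Binomial(n=5, p=0.666667).
P(X=2) = C(5,2) · p^2 · (1−p)^3
= 10 · 0.44444 · 0.037037 = 0.16461

0.165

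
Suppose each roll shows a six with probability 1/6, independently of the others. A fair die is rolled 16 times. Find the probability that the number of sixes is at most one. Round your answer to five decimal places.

0.22717

X ~ Binomial(16, 0.166667); P(X ≤ 1) = Σ C(16,k) p^k (1−p)^(16−k) over k:
  k=0: C(16,0)·0.166667^0·0.833333^16 = 0.0540879
  k=1: C(16,1)·0.166667^1·0.833333^15 = 0.1730813
Total = 0.2271692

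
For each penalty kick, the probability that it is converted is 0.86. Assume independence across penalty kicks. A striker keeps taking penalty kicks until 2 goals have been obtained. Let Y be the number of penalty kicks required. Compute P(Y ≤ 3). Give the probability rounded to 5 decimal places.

Finishing within 3 penalty kicks ⇔ at least 2 successes in the first 3. With X ~ Binomial(3, 0.86), P(Y ≤ 3) = 1 − P(X ≤ 1).
  k=0: C(3,0)·0.86^0·0.14^3 = 0.0027440
  k=1: C(3,1)·0.86^1·0.14^2 = 0.0505680
1 − 0.0533120 = 0.9466880

0.94669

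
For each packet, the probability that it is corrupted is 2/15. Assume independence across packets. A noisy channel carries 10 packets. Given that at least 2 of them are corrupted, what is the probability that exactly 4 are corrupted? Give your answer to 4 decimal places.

0.0715

X ~ Binomial(10, 0.133333). Want P(X=4 | X≥2) = P(X=4) / P(X≥2).
P(X=4) = C(10,4)·0.133333^4·0.866667^6 = 0.028125
P(X≥2) = 1 − 0.239068 − 0.367796 = 0.393136
Ratio = 0.028125 / 0.393136 = 0.071539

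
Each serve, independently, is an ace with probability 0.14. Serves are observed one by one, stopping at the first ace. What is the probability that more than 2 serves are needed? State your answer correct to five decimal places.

Y = number of serves to the first success; geometric, p = 0.14.
P(Y > 2) = P(first 2 all fail) = (1−p)^2 = 0.7396000

0.73960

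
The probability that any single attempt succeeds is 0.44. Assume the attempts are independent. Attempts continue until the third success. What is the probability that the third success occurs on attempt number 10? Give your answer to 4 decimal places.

0.0530

Y = trial on which the third success occurs; negative binomial, r=3, p=0.44.
P(Y=10) = C(9,2) · p^3 · (1−p)^7
= 36 · 0.085184 · 0.017271 = 0.052964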